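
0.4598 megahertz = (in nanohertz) 4.598e+14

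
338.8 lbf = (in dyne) 1.507e+08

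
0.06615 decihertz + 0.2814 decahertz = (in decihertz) 28.21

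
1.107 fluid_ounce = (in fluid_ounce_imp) 1.152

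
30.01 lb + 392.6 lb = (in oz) 6762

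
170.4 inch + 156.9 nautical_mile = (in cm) 2.906e+07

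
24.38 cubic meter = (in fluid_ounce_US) 8.244e+05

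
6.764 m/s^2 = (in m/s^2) 6.764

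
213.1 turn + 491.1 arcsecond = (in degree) 7.672e+04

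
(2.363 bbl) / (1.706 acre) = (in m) 5.442e-05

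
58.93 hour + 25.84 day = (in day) 28.3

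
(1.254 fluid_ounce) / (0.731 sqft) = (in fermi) 5.461e+11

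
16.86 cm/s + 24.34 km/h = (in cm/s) 693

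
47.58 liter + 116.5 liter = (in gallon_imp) 36.09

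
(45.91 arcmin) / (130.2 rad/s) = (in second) 0.0001026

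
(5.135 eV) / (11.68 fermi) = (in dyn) 7.044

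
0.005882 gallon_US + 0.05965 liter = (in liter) 0.08192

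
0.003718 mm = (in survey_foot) 1.22e-05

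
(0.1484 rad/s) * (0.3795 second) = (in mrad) 56.32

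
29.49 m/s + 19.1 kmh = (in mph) 77.84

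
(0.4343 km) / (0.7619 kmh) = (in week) 0.003393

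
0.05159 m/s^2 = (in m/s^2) 0.05159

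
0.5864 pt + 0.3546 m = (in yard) 0.388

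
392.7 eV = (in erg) 6.292e-10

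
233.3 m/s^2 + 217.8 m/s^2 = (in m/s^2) 451.1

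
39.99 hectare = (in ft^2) 4.304e+06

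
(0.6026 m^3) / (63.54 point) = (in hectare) 0.002688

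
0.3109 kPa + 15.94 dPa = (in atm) 0.003084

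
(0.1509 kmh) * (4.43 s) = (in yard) 0.2031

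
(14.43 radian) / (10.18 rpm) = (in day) 0.0001567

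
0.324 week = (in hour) 54.43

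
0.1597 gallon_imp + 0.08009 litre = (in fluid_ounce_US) 27.26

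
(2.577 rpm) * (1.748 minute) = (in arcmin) 9.73e+04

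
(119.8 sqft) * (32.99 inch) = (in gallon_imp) 2051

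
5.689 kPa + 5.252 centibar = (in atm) 0.108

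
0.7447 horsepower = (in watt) 555.3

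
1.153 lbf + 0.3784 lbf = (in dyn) 6.812e+05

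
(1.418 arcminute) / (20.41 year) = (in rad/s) 6.408e-13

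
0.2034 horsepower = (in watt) 151.7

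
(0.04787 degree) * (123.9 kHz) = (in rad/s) 103.5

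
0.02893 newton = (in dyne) 2893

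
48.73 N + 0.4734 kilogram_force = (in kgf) 5.442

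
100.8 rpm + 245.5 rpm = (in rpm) 346.3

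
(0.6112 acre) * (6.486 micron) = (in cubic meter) 0.01604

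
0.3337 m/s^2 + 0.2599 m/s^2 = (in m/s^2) 0.5936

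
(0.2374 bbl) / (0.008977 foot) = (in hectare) 0.001379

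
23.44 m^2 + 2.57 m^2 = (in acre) 0.006427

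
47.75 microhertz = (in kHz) 4.775e-08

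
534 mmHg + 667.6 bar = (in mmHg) 5.013e+05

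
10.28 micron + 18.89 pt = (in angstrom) 6.674e+07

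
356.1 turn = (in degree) 1.282e+05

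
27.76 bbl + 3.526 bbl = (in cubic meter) 4.974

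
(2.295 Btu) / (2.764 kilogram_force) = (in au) 5.971e-10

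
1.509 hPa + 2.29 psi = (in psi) 2.312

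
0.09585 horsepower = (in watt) 71.48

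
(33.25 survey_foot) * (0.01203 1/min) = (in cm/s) 0.2032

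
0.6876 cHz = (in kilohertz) 6.876e-06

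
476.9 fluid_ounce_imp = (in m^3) 0.01355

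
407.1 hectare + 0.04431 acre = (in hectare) 407.1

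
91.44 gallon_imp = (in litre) 415.7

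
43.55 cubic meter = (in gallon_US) 1.15e+04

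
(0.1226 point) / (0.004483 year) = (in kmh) 1.101e-09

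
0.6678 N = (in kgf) 0.0681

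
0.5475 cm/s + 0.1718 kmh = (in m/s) 0.0532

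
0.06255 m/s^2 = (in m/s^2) 0.06255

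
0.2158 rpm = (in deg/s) 1.295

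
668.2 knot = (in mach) 1.01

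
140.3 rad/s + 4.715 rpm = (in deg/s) 8067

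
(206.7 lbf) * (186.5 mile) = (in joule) 2.76e+08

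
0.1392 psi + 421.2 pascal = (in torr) 10.36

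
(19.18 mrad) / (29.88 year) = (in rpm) 1.944e-10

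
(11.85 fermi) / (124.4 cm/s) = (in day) 1.103e-19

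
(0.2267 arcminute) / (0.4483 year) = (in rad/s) 4.664e-12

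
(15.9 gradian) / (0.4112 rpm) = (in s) 5.8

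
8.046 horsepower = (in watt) 6000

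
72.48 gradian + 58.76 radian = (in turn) 9.533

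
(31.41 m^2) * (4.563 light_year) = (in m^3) 1.356e+18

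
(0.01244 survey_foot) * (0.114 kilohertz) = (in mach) 0.001269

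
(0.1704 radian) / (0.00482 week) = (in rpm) 0.0005582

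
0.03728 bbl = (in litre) 5.927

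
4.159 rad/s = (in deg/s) 238.3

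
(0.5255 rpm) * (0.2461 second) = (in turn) 0.002155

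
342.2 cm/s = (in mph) 7.655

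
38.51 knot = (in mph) 44.32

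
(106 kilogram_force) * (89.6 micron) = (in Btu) 8.828e-05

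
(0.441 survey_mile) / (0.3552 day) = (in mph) 0.05173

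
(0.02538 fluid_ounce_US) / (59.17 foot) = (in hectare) 4.162e-12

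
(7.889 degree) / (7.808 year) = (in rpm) 5.34e-09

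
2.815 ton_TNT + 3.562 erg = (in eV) 7.351e+28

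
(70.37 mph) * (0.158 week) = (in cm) 3.006e+08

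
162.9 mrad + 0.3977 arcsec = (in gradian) 10.37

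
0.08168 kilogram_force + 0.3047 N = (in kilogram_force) 0.1128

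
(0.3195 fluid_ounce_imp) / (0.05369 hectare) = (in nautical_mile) 9.13e-12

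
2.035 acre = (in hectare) 0.8235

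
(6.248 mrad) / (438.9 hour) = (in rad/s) 3.954e-09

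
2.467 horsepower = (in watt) 1840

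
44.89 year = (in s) 1.416e+09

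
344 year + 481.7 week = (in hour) 3.094e+06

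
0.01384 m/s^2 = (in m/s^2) 0.01384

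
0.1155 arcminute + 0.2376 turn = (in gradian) 95.04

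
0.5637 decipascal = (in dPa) 0.5637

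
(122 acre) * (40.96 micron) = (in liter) 2.022e+04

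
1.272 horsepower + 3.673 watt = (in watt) 952.2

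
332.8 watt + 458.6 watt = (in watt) 791.4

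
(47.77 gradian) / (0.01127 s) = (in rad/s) 66.58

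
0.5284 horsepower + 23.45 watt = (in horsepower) 0.5598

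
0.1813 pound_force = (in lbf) 0.1813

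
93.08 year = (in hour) 8.154e+05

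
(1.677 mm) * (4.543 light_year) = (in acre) 1.781e+10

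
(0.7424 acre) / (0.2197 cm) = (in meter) 1.367e+06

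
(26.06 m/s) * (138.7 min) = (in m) 2.169e+05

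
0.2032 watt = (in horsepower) 0.0002725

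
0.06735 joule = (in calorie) 0.0161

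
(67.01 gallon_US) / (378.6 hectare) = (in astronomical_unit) 4.479e-19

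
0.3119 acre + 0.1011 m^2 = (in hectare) 0.1262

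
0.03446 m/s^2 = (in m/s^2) 0.03446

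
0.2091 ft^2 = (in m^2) 0.01943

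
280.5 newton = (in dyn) 2.805e+07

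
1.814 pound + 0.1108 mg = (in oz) 29.02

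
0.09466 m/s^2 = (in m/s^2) 0.09466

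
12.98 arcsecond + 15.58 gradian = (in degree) 14.03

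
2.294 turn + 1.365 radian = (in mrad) 1.578e+04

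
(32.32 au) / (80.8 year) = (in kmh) 6831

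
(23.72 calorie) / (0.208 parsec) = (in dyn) 1.546e-09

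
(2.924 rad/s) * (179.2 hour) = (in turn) 3.002e+05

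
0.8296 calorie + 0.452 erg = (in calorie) 0.8296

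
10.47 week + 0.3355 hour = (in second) 6.333e+06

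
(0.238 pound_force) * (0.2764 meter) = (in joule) 0.2926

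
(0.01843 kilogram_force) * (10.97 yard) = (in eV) 1.132e+19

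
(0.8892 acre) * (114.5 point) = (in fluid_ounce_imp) 5.116e+06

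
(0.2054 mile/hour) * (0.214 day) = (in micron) 1.698e+09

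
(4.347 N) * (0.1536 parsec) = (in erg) 2.06e+23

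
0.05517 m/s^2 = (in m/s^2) 0.05517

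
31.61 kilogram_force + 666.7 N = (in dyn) 9.767e+07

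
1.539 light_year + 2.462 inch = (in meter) 1.456e+16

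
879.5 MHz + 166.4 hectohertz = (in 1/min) 5.277e+10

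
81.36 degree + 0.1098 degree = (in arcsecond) 2.933e+05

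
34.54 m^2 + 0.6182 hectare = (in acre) 1.536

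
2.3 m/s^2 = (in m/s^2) 2.3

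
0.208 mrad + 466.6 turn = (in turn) 466.6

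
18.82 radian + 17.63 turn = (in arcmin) 4.455e+05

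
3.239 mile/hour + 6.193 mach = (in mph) 4720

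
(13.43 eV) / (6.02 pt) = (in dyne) 1.013e-10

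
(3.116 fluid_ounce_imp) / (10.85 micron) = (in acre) 0.002016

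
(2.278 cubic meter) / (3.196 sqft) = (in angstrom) 7.672e+10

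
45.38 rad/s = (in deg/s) 2600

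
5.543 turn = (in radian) 34.83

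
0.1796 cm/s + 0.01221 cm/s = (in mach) 5.633e-06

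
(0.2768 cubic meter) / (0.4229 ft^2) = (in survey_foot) 23.11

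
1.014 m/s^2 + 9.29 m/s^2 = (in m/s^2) 10.3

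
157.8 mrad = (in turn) 0.02511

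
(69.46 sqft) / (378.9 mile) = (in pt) 0.03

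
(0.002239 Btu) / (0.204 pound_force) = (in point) 7379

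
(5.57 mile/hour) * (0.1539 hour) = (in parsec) 4.471e-14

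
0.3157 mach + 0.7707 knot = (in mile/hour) 241.3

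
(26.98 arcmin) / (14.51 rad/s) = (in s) 0.0005409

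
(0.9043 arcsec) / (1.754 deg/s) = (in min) 2.387e-06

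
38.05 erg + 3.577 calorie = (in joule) 14.97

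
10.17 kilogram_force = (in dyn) 9.973e+06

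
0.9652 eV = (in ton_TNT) 3.696e-29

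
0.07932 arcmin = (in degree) 0.001322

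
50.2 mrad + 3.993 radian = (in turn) 0.6435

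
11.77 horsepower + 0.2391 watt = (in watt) 8777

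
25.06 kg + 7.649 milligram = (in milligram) 2.506e+07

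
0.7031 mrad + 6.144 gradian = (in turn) 0.01547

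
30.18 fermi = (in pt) 8.555e-11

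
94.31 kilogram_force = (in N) 924.9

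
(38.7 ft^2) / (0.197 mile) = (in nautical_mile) 6.123e-06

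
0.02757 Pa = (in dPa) 0.2757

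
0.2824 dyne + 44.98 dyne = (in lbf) 0.0001018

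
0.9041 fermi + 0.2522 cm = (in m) 0.002522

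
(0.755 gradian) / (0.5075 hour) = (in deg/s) 0.0003719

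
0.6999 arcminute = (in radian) 0.0002036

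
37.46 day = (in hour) 899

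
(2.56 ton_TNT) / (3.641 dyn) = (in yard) 3.217e+14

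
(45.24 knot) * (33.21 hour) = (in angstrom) 2.782e+16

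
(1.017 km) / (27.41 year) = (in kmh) 4.236e-06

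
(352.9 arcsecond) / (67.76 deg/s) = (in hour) 4.019e-07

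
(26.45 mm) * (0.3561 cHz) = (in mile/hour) 0.0002107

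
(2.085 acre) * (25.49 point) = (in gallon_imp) 1.669e+04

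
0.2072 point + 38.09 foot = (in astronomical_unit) 7.761e-11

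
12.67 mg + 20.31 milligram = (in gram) 0.03298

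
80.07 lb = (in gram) 3.632e+04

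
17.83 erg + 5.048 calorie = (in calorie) 5.048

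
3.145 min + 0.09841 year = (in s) 3.104e+06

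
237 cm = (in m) 2.37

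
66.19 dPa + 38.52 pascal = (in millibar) 0.4514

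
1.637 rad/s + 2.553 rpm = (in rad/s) 1.904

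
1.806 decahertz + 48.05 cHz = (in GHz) 1.854e-08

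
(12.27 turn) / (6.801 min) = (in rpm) 1.804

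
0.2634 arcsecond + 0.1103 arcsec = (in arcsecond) 0.3737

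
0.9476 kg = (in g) 947.6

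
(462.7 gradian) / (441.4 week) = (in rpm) 2.6e-07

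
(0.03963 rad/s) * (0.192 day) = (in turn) 104.6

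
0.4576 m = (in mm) 457.6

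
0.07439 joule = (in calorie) 0.01778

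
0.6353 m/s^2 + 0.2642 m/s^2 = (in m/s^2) 0.8995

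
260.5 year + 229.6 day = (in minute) 1.372e+08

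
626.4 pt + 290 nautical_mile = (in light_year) 5.677e-11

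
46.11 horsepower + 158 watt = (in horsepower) 46.32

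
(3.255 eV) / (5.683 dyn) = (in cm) 9.177e-13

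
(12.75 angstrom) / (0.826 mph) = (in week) 5.709e-15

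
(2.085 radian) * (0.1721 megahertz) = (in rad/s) 3.588e+05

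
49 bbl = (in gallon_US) 2058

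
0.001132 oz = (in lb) 7.075e-05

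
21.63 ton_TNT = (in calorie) 2.163e+10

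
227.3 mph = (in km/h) 365.8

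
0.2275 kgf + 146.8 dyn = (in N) 2.232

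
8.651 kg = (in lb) 19.07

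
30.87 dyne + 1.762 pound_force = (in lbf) 1.762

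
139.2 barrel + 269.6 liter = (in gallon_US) 5918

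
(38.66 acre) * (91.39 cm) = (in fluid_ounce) 4.835e+09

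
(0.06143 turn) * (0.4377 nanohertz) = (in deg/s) 9.68e-09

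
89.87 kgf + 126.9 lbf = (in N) 1446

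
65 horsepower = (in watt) 4.847e+04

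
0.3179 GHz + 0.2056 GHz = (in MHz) 523.5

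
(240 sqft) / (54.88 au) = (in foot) 8.91e-12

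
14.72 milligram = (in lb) 3.245e-05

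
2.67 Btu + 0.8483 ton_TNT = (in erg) 3.549e+16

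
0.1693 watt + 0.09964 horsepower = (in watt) 74.47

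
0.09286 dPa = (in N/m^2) 0.009286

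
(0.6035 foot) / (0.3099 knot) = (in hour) 0.0003205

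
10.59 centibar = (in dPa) 1.059e+05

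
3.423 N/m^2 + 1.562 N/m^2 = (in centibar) 0.004985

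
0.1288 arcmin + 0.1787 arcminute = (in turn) 1.424e-05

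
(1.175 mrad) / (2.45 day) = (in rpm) 5.301e-08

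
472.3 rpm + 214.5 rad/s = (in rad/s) 264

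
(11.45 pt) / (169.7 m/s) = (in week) 3.936e-11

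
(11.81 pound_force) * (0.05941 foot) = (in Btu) 0.0009016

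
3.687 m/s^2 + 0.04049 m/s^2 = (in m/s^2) 3.727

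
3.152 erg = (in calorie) 7.533e-08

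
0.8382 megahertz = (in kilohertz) 838.2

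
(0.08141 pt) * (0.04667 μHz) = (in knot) 2.605e-12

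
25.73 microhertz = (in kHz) 2.573e-08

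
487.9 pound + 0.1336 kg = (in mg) 2.214e+08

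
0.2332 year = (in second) 7.354e+06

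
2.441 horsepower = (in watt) 1820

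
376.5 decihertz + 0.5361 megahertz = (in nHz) 5.361e+14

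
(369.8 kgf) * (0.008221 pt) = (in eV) 6.565e+16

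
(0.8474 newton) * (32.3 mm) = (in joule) 0.02737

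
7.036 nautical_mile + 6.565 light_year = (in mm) 6.211e+19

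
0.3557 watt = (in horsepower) 0.000477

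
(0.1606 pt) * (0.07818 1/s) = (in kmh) 1.595e-05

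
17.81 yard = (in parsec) 5.278e-16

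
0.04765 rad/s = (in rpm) 0.455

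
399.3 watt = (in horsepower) 0.5355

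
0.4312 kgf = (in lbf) 0.9506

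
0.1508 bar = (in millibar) 150.8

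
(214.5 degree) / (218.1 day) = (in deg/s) 1.138e-05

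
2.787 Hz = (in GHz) 2.787e-09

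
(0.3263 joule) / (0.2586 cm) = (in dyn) 1.262e+07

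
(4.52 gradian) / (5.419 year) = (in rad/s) 4.155e-10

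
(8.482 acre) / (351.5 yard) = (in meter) 106.8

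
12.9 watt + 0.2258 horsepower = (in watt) 181.3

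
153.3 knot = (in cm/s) 7886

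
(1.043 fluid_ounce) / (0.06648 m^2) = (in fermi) 4.64e+11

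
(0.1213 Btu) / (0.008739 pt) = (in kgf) 4.233e+06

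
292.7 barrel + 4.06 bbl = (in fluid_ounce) 1.595e+06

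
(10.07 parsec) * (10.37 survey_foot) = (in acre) 2.427e+14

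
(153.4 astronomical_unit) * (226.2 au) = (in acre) 1.919e+23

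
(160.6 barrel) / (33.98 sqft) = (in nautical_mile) 0.004367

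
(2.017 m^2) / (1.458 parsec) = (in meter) 4.483e-17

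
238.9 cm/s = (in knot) 4.644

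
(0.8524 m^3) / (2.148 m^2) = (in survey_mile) 0.0002466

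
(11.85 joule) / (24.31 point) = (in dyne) 1.382e+08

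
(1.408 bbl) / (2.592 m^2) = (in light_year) 9.129e-18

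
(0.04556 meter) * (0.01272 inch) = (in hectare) 1.472e-09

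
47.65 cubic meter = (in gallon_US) 1.259e+04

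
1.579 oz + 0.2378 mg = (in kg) 0.04476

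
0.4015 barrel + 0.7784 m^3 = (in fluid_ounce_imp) 2.964e+04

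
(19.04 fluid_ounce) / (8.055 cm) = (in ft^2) 0.07524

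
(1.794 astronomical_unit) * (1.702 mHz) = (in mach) 1.341e+06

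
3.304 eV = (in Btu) 5.017e-22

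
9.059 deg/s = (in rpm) 1.51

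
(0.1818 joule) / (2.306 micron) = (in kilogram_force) 8039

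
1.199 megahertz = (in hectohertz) 1.199e+04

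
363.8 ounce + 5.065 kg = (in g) 1.538e+04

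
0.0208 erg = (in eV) 1.298e+10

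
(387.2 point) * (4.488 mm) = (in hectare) 6.13e-08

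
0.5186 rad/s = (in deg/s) 29.71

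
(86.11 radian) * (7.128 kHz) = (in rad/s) 6.138e+05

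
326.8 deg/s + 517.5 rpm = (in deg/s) 3432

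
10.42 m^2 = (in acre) 0.002575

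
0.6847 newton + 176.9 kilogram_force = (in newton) 1735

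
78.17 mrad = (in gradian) 4.976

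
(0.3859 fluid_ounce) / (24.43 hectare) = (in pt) 1.324e-07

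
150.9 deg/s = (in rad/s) 2.634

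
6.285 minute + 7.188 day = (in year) 0.01971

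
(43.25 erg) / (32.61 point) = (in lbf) 8.452e-05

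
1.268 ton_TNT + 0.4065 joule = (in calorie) 1.268e+09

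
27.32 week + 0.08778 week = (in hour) 4605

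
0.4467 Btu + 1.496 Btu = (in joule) 2050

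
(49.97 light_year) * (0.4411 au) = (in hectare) 3.12e+24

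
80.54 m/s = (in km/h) 289.9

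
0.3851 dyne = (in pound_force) 8.657e-07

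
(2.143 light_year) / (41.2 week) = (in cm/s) 8.137e+10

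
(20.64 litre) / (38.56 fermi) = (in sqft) 5.762e+12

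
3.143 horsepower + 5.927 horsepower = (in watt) 6763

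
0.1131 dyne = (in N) 1.131e-06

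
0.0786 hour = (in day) 0.003275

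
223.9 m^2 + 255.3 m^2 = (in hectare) 0.04792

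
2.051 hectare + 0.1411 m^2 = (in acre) 5.068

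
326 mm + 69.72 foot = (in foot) 70.79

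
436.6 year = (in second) 1.377e+10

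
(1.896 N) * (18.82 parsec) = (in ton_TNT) 2.632e+08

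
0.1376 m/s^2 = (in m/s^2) 0.1376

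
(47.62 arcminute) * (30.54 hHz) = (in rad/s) 42.3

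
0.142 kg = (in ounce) 5.009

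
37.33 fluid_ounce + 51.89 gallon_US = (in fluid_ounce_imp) 6952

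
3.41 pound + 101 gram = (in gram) 1648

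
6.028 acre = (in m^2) 2.439e+04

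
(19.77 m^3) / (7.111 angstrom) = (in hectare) 2.78e+06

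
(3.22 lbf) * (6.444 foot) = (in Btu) 0.02666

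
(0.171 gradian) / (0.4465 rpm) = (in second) 0.05745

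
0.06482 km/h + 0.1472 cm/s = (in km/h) 0.07012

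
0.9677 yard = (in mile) 0.0005498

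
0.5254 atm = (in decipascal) 5.324e+05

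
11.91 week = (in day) 83.37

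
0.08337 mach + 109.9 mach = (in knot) 7.28e+04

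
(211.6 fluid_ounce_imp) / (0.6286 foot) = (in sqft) 0.3378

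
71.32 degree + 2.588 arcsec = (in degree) 71.32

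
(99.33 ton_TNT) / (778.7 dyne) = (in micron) 5.337e+19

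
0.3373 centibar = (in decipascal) 3373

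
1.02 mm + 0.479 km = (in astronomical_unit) 3.202e-09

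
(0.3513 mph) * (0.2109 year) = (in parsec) 3.385e-11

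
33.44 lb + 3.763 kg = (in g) 1.893e+04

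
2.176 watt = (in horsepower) 0.002918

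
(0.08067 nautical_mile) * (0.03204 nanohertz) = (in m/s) 4.787e-09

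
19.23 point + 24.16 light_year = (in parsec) 7.407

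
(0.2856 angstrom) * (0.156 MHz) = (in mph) 9.966e-06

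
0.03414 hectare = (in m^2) 341.4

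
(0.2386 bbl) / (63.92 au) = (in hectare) 3.967e-19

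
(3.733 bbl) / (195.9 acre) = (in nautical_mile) 4.042e-10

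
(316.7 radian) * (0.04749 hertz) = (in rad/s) 15.04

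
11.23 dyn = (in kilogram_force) 1.145e-05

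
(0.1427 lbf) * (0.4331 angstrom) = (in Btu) 2.606e-14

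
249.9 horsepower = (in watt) 1.864e+05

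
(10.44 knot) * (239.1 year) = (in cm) 4.05e+12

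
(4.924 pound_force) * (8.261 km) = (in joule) 1.809e+05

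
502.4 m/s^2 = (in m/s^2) 502.4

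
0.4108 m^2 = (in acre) 0.0001015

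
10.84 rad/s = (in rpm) 103.5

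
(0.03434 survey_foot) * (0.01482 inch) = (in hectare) 3.94e-10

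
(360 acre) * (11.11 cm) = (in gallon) 4.276e+07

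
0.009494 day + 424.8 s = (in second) 1245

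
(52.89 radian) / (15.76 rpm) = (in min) 0.5341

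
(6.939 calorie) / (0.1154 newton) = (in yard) 275.1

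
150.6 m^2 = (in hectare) 0.01506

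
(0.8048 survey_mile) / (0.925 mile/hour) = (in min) 52.2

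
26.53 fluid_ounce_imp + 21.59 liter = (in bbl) 0.1405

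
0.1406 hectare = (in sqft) 1.513e+04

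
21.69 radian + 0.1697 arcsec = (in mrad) 2.169e+04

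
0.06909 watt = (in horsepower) 9.265e-05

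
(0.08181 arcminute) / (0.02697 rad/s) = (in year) 2.798e-11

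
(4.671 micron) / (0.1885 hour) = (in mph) 1.54e-08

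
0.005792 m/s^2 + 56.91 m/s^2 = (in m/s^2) 56.92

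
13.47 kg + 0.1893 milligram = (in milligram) 1.347e+07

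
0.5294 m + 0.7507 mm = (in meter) 0.5302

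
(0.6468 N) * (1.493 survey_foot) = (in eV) 1.837e+18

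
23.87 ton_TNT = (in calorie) 2.387e+10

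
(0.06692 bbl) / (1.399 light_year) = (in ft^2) 8.653e-18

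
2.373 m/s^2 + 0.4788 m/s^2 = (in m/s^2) 2.852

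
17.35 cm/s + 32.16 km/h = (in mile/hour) 20.37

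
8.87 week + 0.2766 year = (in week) 23.29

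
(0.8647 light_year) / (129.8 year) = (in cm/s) 1.999e+08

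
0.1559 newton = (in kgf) 0.0159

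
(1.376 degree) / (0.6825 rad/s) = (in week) 5.818e-08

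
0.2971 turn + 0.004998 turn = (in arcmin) 6525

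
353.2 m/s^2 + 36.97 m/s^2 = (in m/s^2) 390.2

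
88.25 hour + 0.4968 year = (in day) 185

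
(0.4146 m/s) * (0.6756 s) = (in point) 794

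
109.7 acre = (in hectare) 44.39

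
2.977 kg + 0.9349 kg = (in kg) 3.912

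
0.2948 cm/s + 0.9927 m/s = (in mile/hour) 2.227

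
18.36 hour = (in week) 0.1093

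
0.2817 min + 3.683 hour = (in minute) 221.3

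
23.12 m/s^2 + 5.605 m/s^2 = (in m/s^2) 28.73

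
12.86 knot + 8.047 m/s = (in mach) 0.04306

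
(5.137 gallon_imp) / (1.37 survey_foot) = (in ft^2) 0.602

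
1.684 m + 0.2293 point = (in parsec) 5.458e-17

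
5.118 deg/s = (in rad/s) 0.08933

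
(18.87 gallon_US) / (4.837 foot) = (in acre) 1.197e-05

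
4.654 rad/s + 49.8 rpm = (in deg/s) 565.5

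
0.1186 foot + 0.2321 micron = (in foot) 0.1186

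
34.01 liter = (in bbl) 0.2139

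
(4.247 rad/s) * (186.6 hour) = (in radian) 2.853e+06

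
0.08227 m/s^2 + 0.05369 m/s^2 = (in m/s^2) 0.136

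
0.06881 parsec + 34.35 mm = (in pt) 6.019e+18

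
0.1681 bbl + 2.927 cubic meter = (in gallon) 780.3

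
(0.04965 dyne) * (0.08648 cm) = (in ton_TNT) 1.026e-19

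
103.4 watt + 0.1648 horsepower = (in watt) 226.3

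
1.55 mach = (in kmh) 1900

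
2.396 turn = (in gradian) 958.4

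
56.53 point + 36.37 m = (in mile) 0.02261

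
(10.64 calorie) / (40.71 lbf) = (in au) 1.643e-12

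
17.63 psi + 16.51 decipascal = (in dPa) 1.216e+06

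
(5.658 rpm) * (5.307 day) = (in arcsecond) 5.604e+10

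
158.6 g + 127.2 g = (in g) 285.8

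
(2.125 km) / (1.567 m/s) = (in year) 4.3e-05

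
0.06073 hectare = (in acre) 0.1501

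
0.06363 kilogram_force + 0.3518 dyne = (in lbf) 0.1403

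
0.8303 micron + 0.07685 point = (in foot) 9.167e-05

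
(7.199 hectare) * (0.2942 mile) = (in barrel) 2.144e+08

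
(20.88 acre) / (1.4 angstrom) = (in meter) 6.036e+14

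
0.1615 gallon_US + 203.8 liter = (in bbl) 1.286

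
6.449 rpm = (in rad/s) 0.6753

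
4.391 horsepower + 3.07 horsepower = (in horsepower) 7.461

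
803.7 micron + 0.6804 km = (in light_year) 7.192e-14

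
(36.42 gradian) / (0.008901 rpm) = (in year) 1.946e-05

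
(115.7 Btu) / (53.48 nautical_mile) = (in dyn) 1.232e+05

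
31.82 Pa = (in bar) 0.0003182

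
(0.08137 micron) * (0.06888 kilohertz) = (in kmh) 2.018e-05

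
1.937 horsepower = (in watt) 1444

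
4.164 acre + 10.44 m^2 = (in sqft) 1.815e+05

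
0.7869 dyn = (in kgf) 8.024e-07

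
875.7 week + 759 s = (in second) 5.296e+08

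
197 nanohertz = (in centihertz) 1.97e-05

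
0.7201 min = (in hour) 0.012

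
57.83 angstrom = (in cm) 5.783e-07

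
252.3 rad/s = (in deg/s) 1.446e+04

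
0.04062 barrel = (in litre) 6.458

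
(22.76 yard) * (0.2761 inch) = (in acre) 3.607e-05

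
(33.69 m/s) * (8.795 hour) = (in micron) 1.067e+12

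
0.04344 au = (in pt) 1.842e+13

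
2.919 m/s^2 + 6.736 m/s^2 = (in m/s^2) 9.655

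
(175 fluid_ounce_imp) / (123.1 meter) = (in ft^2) 0.0004348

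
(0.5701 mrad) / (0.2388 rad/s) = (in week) 3.947e-09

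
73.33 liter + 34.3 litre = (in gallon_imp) 23.68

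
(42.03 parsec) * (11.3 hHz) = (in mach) 4.304e+18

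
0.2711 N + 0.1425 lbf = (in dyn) 9.05e+04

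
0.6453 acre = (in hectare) 0.2611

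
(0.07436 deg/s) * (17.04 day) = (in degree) 1.095e+05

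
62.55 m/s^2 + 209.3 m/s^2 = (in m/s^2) 271.9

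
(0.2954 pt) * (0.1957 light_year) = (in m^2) 1.929e+11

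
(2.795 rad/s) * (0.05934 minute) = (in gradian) 633.5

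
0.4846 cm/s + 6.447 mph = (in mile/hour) 6.458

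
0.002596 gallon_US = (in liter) 0.009827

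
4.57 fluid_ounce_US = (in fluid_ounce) 4.57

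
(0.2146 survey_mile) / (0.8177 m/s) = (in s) 422.4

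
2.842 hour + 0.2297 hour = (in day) 0.128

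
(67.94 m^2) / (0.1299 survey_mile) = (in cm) 32.5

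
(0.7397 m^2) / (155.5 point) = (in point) 3.822e+04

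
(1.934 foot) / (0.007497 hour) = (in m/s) 0.02184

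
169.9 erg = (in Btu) 1.61e-08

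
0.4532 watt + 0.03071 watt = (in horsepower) 0.0006489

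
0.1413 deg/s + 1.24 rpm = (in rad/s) 0.1323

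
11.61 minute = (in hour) 0.1935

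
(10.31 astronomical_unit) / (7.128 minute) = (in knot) 7.01e+09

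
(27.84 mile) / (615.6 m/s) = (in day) 0.0008424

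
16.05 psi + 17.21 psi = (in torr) 1720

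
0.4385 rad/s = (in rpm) 4.187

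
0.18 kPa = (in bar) 0.0018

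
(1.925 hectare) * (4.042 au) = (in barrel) 7.321e+16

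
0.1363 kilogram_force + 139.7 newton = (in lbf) 31.71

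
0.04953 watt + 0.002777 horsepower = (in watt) 2.12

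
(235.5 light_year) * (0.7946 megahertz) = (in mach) 5.199e+21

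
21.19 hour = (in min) 1271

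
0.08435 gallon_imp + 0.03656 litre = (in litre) 0.42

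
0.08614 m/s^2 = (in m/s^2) 0.08614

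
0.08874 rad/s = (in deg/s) 5.084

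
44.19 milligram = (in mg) 44.19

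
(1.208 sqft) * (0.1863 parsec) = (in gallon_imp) 1.419e+17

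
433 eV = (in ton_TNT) 1.658e-26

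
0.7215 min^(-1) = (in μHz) 1.203e+04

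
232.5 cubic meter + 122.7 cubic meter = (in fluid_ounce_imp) 1.25e+07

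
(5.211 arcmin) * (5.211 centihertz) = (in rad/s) 7.899e-05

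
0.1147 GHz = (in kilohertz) 1.147e+05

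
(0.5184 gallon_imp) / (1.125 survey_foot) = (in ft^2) 0.07398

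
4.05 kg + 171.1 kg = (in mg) 1.752e+08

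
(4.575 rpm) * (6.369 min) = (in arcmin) 6.294e+05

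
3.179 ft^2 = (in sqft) 3.179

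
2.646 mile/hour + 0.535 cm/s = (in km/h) 4.278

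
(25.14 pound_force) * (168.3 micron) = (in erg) 1.882e+05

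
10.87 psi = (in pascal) 7.495e+04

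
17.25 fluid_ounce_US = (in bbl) 0.003209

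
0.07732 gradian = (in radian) 0.001215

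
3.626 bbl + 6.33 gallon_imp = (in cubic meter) 0.6053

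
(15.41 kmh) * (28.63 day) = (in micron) 1.059e+13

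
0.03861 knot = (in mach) 5.833e-05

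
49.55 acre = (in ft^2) 2.158e+06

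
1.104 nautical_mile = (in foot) 6708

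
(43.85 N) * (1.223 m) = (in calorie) 12.82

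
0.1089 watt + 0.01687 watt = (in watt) 0.1258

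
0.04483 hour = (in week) 0.0002668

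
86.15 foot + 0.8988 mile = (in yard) 1611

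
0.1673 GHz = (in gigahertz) 0.1673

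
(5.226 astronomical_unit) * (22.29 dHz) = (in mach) 5.118e+09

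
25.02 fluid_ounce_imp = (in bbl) 0.004471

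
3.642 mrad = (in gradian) 0.2319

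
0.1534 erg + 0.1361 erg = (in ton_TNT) 6.919e-18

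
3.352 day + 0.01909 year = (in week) 1.474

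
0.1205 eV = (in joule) 1.931e-20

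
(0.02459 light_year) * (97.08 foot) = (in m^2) 6.884e+15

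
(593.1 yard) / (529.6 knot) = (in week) 3.291e-06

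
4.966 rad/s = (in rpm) 47.42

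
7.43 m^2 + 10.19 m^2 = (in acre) 0.004354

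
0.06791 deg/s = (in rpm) 0.01132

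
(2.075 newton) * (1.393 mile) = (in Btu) 4.409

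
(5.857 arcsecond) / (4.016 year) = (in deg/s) 1.285e-11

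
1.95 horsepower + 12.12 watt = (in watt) 1466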